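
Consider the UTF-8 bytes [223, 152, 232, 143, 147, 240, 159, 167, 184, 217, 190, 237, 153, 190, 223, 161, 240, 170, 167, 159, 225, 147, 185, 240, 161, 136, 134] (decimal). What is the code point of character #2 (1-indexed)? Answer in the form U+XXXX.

Offset 0: leading byte 0xDF = 11011111 → 2-byte char #1 = DF 98.
Offset 2: leading byte 0xE8 = 11101000 → 3-byte char #2 = E8 8F 93.
Leading byte 0xE8 = 11101000 matches 1110xxxx → 3-byte sequence.
Byte 1: 0xE8 = 11101000, payload 1000 (4 bits).
Byte 2: 0x8F = 10001111 (10xxxxxx ✓), payload 001111.
Byte 3: 0x93 = 10010011 (10xxxxxx ✓), payload 010011.
Concatenate: 1000001111010011 = 0x83D3 (16 bits → U+83D3).

U+83D3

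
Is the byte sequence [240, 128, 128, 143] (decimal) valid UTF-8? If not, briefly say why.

Leading byte 0xF0 = 11110000 → 4-byte form.
Continuation bytes all match 10xxxxxx. Payload decodes to 0xF.
But 0xF < 0x10000, the minimum for a 4-byte sequence — this is an overlong encoding.

invalid (overlong encoding)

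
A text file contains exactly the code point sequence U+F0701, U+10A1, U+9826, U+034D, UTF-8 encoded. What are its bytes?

U+F0701: 4-byte form → F3 B0 9C 81.
U+10A1: 3-byte form → E1 82 A1.
U+9826: 3-byte form → E9 A0 A6.
U+034D: 2-byte form → CD 8D.
Concatenated (12 bytes): F3 B0 9C 81 E1 82 A1 E9 A0 A6 CD 8D.

F3 B0 9C 81 E1 82 A1 E9 A0 A6 CD 8D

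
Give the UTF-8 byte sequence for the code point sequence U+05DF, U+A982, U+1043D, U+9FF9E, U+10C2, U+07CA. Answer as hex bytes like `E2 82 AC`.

U+05DF: 2-byte form → D7 9F.
U+A982: 3-byte form → EA A6 82.
U+1043D: 4-byte form → F0 90 90 BD.
U+9FF9E: 4-byte form → F2 9F BE 9E.
U+10C2: 3-byte form → E1 83 82.
U+07CA: 2-byte form → DF 8A.
Concatenated (18 bytes): D7 9F EA A6 82 F0 90 90 BD F2 9F BE 9E E1 83 82 DF 8A.

D7 9F EA A6 82 F0 90 90 BD F2 9F BE 9E E1 83 82 DF 8A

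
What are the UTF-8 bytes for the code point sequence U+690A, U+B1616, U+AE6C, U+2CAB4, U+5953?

U+690A: 3-byte form → E6 A4 8A.
U+B1616: 4-byte form → F2 B1 98 96.
U+AE6C: 3-byte form → EA B9 AC.
U+2CAB4: 4-byte form → F0 AC AA B4.
U+5953: 3-byte form → E5 A5 93.
Concatenated (17 bytes): E6 A4 8A F2 B1 98 96 EA B9 AC F0 AC AA B4 E5 A5 93.

E6 A4 8A F2 B1 98 96 EA B9 AC F0 AC AA B4 E5 A5 93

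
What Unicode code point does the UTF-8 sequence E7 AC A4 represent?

Leading byte 0xE7 = 11100111 matches 1110xxxx → 3-byte sequence.
Byte 1: 0xE7 = 11100111, payload 0111 (4 bits).
Byte 2: 0xAC = 10101100 (10xxxxxx ✓), payload 101100.
Byte 3: 0xA4 = 10100100 (10xxxxxx ✓), payload 100100.
Concatenate: 0111101100100100 = 0x7B24 (16 bits → U+7B24).

U+7B24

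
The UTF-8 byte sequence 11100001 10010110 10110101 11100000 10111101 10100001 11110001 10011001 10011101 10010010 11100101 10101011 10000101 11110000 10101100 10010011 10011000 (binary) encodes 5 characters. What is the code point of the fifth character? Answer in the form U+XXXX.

Offset 0: leading byte 0xE1 = 11100001 → 3-byte char #1 = E1 96 B5.
Offset 3: leading byte 0xE0 = 11100000 → 3-byte char #2 = E0 BD A1.
Offset 6: leading byte 0xF1 = 11110001 → 4-byte char #3 = F1 99 9D 92.
Offset 10: leading byte 0xE5 = 11100101 → 3-byte char #4 = E5 AB 85.
Offset 13: leading byte 0xF0 = 11110000 → 4-byte char #5 = F0 AC 93 98.
Leading byte 0xF0 = 11110000 matches 11110xxx → 4-byte sequence.
Byte 1: 0xF0 = 11110000, payload 000 (3 bits).
Byte 2: 0xAC = 10101100 (10xxxxxx ✓), payload 101100.
Byte 3: 0x93 = 10010011 (10xxxxxx ✓), payload 010011.
Byte 4: 0x98 = 10011000 (10xxxxxx ✓), payload 011000.
Concatenate: 000101100010011011000 = 0x2C4D8 (21 bits → U+2C4D8).

U+2C4D8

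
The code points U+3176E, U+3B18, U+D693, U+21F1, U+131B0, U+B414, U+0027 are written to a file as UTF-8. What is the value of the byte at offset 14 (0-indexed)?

0x93

U+3176E → 4-byte form F0 B1 9D AE at offsets 0–3.
U+3B18 → 3-byte form E3 AC 98 at offsets 4–6.
U+D693 → 3-byte form ED 9A 93 at offsets 7–9.
U+21F1 → 3-byte form E2 87 B1 at offsets 10–12.
U+131B0 → 4-byte form F0 93 86 B0 at offsets 13–16.
Offset 14 falls in char 5's range; it's byte 2 of F0 93 86 B0 = 0x93.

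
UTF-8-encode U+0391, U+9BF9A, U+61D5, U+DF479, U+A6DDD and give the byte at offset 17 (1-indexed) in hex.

1-indexed offset 17 is 0-indexed offset 16.
U+0391 → 2-byte form CE 91 at offsets 0–1.
U+9BF9A → 4-byte form F2 9B BE 9A at offsets 2–5.
U+61D5 → 3-byte form E6 87 95 at offsets 6–8.
U+DF479 → 4-byte form F3 9F 91 B9 at offsets 9–12.
U+A6DDD → 4-byte form F2 A6 B7 9D at offsets 13–16.
Offset 16 falls in char 5's range; it's byte 4 of F2 A6 B7 9D = 0x9D.

0x9D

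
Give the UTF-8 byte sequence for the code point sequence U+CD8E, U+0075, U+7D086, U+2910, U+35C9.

U+CD8E: 3-byte form → EC B6 8E.
U+0075: 1-byte form → 75.
U+7D086: 4-byte form → F1 BD 82 86.
U+2910: 3-byte form → E2 A4 90.
U+35C9: 3-byte form → E3 97 89.
Concatenated (14 bytes): EC B6 8E 75 F1 BD 82 86 E2 A4 90 E3 97 89.

EC B6 8E 75 F1 BD 82 86 E2 A4 90 E3 97 89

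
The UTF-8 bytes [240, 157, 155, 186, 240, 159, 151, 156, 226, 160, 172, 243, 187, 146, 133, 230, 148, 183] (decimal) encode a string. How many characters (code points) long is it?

Byte at offset 0: 0xF0 = 11110000 → 4-byte char (#1). Advance 4.
Byte at offset 4: 0xF0 = 11110000 → 4-byte char (#2). Advance 4.
Byte at offset 8: 0xE2 = 11100010 → 3-byte char (#3). Advance 3.
Byte at offset 11: 0xF3 = 11110011 → 4-byte char (#4). Advance 4.
Byte at offset 15: 0xE6 = 11100110 → 3-byte char (#5). Advance 3.
Reached end at offset 18 after 5 code points.

5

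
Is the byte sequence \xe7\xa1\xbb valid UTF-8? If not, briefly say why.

valid

Leading byte 0xE7 = 11100111 → 3-byte form.
Continuation bytes 0xA1=10100001, 0xBB=10111011 all match 10xxxxxx.
Decoded value 0x787B is ≥ 0x800 (shortest form) and not a surrogate.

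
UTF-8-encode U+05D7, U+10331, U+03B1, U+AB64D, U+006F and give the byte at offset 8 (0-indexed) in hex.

U+05D7 → 2-byte form D7 97 at offsets 0–1.
U+10331 → 4-byte form F0 90 8C B1 at offsets 2–5.
U+03B1 → 2-byte form CE B1 at offsets 6–7.
U+AB64D → 4-byte form F2 AB 99 8D at offsets 8–11.
Offset 8 falls in char 4's range; it's byte 1 of F2 AB 99 8D = 0xF2.

0xF2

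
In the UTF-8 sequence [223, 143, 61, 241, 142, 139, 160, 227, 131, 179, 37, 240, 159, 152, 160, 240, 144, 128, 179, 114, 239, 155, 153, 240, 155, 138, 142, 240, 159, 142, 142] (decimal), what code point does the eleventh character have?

Offset 0: leading byte 0xDF = 11011111 → 2-byte char #1 = DF 8F.
Offset 2: leading byte 0x3D = 00111101 → 1-byte char #2 = 3D.
Offset 3: leading byte 0xF1 = 11110001 → 4-byte char #3 = F1 8E 8B A0.
Offset 7: leading byte 0xE3 = 11100011 → 3-byte char #4 = E3 83 B3.
Offset 10: leading byte 0x25 = 00100101 → 1-byte char #5 = 25.
Offset 11: leading byte 0xF0 = 11110000 → 4-byte char #6 = F0 9F 98 A0.
Offset 15: leading byte 0xF0 = 11110000 → 4-byte char #7 = F0 90 80 B3.
Offset 19: leading byte 0x72 = 01110010 → 1-byte char #8 = 72.
Offset 20: leading byte 0xEF = 11101111 → 3-byte char #9 = EF 9B 99.
Offset 23: leading byte 0xF0 = 11110000 → 4-byte char #10 = F0 9B 8A 8E.
Offset 27: leading byte 0xF0 = 11110000 → 4-byte char #11 = F0 9F 8E 8E.
Leading byte 0xF0 = 11110000 matches 11110xxx → 4-byte sequence.
Byte 1: 0xF0 = 11110000, payload 000 (3 bits).
Byte 2: 0x9F = 10011111 (10xxxxxx ✓), payload 011111.
Byte 3: 0x8E = 10001110 (10xxxxxx ✓), payload 001110.
Byte 4: 0x8E = 10001110 (10xxxxxx ✓), payload 001110.
Concatenate: 000011111001110001110 = 0x1F38E (21 bits → U+1F38E).

U+1F38E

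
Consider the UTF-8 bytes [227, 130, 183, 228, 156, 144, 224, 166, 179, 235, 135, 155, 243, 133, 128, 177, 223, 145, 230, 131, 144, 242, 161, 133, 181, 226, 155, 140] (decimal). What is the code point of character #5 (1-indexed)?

Offset 0: leading byte 0xE3 = 11100011 → 3-byte char #1 = E3 82 B7.
Offset 3: leading byte 0xE4 = 11100100 → 3-byte char #2 = E4 9C 90.
Offset 6: leading byte 0xE0 = 11100000 → 3-byte char #3 = E0 A6 B3.
Offset 9: leading byte 0xEB = 11101011 → 3-byte char #4 = EB 87 9B.
Offset 12: leading byte 0xF3 = 11110011 → 4-byte char #5 = F3 85 80 B1.
Leading byte 0xF3 = 11110011 matches 11110xxx → 4-byte sequence.
Byte 1: 0xF3 = 11110011, payload 011 (3 bits).
Byte 2: 0x85 = 10000101 (10xxxxxx ✓), payload 000101.
Byte 3: 0x80 = 10000000 (10xxxxxx ✓), payload 000000.
Byte 4: 0xB1 = 10110001 (10xxxxxx ✓), payload 110001.
Concatenate: 011000101000000110001 = 0xC5031 (21 bits → U+C5031).

U+C5031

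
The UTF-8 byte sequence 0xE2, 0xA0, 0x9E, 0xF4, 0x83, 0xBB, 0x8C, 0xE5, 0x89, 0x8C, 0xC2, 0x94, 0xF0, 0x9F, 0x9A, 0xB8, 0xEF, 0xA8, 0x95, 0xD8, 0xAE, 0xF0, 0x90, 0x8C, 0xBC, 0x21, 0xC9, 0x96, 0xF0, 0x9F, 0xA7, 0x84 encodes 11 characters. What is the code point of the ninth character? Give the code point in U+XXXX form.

Offset 0: leading byte 0xE2 = 11100010 → 3-byte char #1 = E2 A0 9E.
Offset 3: leading byte 0xF4 = 11110100 → 4-byte char #2 = F4 83 BB 8C.
Offset 7: leading byte 0xE5 = 11100101 → 3-byte char #3 = E5 89 8C.
Offset 10: leading byte 0xC2 = 11000010 → 2-byte char #4 = C2 94.
Offset 12: leading byte 0xF0 = 11110000 → 4-byte char #5 = F0 9F 9A B8.
Offset 16: leading byte 0xEF = 11101111 → 3-byte char #6 = EF A8 95.
Offset 19: leading byte 0xD8 = 11011000 → 2-byte char #7 = D8 AE.
Offset 21: leading byte 0xF0 = 11110000 → 4-byte char #8 = F0 90 8C BC.
Offset 25: leading byte 0x21 = 00100001 → 1-byte char #9 = 21.
Leading byte 0x21 = 00100001 matches 0xxxxxxx → 1-byte sequence.
Byte 1: 0x21 = 00100001, payload 0100001 (7 bits).
Concatenate: 0100001 = 0x21 (7 bits → U+0021).

U+0021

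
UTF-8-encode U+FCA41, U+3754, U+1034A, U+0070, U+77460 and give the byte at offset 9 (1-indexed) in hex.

1-indexed offset 9 is 0-indexed offset 8.
U+FCA41 → 4-byte form F3 BC A9 81 at offsets 0–3.
U+3754 → 3-byte form E3 9D 94 at offsets 4–6.
U+1034A → 4-byte form F0 90 8D 8A at offsets 7–10.
Offset 8 falls in char 3's range; it's byte 2 of F0 90 8D 8A = 0x90.

0x90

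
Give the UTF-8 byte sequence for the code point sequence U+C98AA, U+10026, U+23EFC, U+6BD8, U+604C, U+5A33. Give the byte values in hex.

U+C98AA: 4-byte form → F3 89 A2 AA.
U+10026: 4-byte form → F0 90 80 A6.
U+23EFC: 4-byte form → F0 A3 BB BC.
U+6BD8: 3-byte form → E6 AF 98.
U+604C: 3-byte form → E6 81 8C.
U+5A33: 3-byte form → E5 A8 B3.
Concatenated (21 bytes): F3 89 A2 AA F0 90 80 A6 F0 A3 BB BC E6 AF 98 E6 81 8C E5 A8 B3.

F3 89 A2 AA F0 90 80 A6 F0 A3 BB BC E6 AF 98 E6 81 8C E5 A8 B3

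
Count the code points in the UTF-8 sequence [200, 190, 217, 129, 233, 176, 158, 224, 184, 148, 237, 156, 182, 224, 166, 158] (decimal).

6

Byte at offset 0: 0xC8 = 11001000 → 2-byte char (#1). Advance 2.
Byte at offset 2: 0xD9 = 11011001 → 2-byte char (#2). Advance 2.
Byte at offset 4: 0xE9 = 11101001 → 3-byte char (#3). Advance 3.
Byte at offset 7: 0xE0 = 11100000 → 3-byte char (#4). Advance 3.
Byte at offset 10: 0xED = 11101101 → 3-byte char (#5). Advance 3.
Byte at offset 13: 0xE0 = 11100000 → 3-byte char (#6). Advance 3.
Reached end at offset 16 after 6 code points.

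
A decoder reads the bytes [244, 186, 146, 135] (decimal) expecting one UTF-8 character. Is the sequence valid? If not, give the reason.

Leading byte 0xF4 = 11110100 → 4-byte form.
Payload = 0x13A487, which exceeds U+10FFFF, the maximum Unicode code point. (Leading bytes F5–FF, or F4 followed by ≥ 0x90, are invalid.)

invalid (encodes a value above U+10FFFF)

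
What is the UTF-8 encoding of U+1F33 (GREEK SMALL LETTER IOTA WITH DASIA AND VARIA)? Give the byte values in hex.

U+1F33 = 0x1F33 = 7987 decimal. In range U+0800–U+FFFF → 3-byte form: 1110xxxx 10xxxxxx 10xxxxxx.
Binary (16 bits): 0001111100110011.
Split 4+6+6: 0001 | 111100 | 110011.
Byte 1: 11100001 = 0xE1.
Byte 2: 10111100 = 0xBC.
Byte 3: 10110011 = 0xB3.

E1 BC B3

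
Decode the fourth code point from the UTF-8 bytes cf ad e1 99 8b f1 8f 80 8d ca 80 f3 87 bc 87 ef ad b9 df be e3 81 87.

Offset 0: leading byte 0xCF = 11001111 → 2-byte char #1 = CF AD.
Offset 2: leading byte 0xE1 = 11100001 → 3-byte char #2 = E1 99 8B.
Offset 5: leading byte 0xF1 = 11110001 → 4-byte char #3 = F1 8F 80 8D.
Offset 9: leading byte 0xCA = 11001010 → 2-byte char #4 = CA 80.
Leading byte 0xCA = 11001010 matches 110xxxxx → 2-byte sequence.
Byte 1: 0xCA = 11001010, payload 01010 (5 bits).
Byte 2: 0x80 = 10000000 (10xxxxxx ✓), payload 000000.
Concatenate: 01010000000 = 0x280 (11 bits → U+0280).

U+0280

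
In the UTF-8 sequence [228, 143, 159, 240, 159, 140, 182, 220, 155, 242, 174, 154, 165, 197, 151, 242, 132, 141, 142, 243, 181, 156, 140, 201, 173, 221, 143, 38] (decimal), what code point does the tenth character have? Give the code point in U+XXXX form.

U+0026

Offset 0: leading byte 0xE4 = 11100100 → 3-byte char #1 = E4 8F 9F.
Offset 3: leading byte 0xF0 = 11110000 → 4-byte char #2 = F0 9F 8C B6.
Offset 7: leading byte 0xDC = 11011100 → 2-byte char #3 = DC 9B.
Offset 9: leading byte 0xF2 = 11110010 → 4-byte char #4 = F2 AE 9A A5.
Offset 13: leading byte 0xC5 = 11000101 → 2-byte char #5 = C5 97.
Offset 15: leading byte 0xF2 = 11110010 → 4-byte char #6 = F2 84 8D 8E.
Offset 19: leading byte 0xF3 = 11110011 → 4-byte char #7 = F3 B5 9C 8C.
Offset 23: leading byte 0xC9 = 11001001 → 2-byte char #8 = C9 AD.
Offset 25: leading byte 0xDD = 11011101 → 2-byte char #9 = DD 8F.
Offset 27: leading byte 0x26 = 00100110 → 1-byte char #10 = 26.
Leading byte 0x26 = 00100110 matches 0xxxxxxx → 1-byte sequence.
Byte 1: 0x26 = 00100110, payload 0100110 (7 bits).
Concatenate: 0100110 = 0x26 (7 bits → U+0026).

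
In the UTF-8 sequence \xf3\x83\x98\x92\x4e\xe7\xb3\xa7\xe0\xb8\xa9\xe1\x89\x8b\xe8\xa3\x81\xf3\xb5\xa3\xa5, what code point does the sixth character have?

Offset 0: leading byte 0xF3 = 11110011 → 4-byte char #1 = F3 83 98 92.
Offset 4: leading byte 0x4E = 01001110 → 1-byte char #2 = 4E.
Offset 5: leading byte 0xE7 = 11100111 → 3-byte char #3 = E7 B3 A7.
Offset 8: leading byte 0xE0 = 11100000 → 3-byte char #4 = E0 B8 A9.
Offset 11: leading byte 0xE1 = 11100001 → 3-byte char #5 = E1 89 8B.
Offset 14: leading byte 0xE8 = 11101000 → 3-byte char #6 = E8 A3 81.
Leading byte 0xE8 = 11101000 matches 1110xxxx → 3-byte sequence.
Byte 1: 0xE8 = 11101000, payload 1000 (4 bits).
Byte 2: 0xA3 = 10100011 (10xxxxxx ✓), payload 100011.
Byte 3: 0x81 = 10000001 (10xxxxxx ✓), payload 000001.
Concatenate: 1000100011000001 = 0x88C1 (16 bits → U+88C1).

U+88C1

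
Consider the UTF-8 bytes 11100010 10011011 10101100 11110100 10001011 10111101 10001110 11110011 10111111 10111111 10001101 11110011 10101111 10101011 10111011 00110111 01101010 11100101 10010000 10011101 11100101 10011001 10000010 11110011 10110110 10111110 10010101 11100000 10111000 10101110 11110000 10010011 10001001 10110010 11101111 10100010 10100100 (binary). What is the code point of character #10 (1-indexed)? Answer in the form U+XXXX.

Offset 0: leading byte 0xE2 = 11100010 → 3-byte char #1 = E2 9B AC.
Offset 3: leading byte 0xF4 = 11110100 → 4-byte char #2 = F4 8B BD 8E.
Offset 7: leading byte 0xF3 = 11110011 → 4-byte char #3 = F3 BF BF 8D.
Offset 11: leading byte 0xF3 = 11110011 → 4-byte char #4 = F3 AF AB BB.
Offset 15: leading byte 0x37 = 00110111 → 1-byte char #5 = 37.
Offset 16: leading byte 0x6A = 01101010 → 1-byte char #6 = 6A.
Offset 17: leading byte 0xE5 = 11100101 → 3-byte char #7 = E5 90 9D.
Offset 20: leading byte 0xE5 = 11100101 → 3-byte char #8 = E5 99 82.
Offset 23: leading byte 0xF3 = 11110011 → 4-byte char #9 = F3 B6 BE 95.
Offset 27: leading byte 0xE0 = 11100000 → 3-byte char #10 = E0 B8 AE.
Leading byte 0xE0 = 11100000 matches 1110xxxx → 3-byte sequence.
Byte 1: 0xE0 = 11100000, payload 0000 (4 bits).
Byte 2: 0xB8 = 10111000 (10xxxxxx ✓), payload 111000.
Byte 3: 0xAE = 10101110 (10xxxxxx ✓), payload 101110.
Concatenate: 0000111000101110 = 0xE2E (16 bits → U+0E2E).

U+0E2E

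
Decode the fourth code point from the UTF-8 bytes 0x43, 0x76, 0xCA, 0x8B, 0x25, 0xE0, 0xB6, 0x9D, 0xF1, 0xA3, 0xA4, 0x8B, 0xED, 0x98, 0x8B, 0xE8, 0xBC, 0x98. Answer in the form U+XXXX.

U+0025

Offset 0: leading byte 0x43 = 01000011 → 1-byte char #1 = 43.
Offset 1: leading byte 0x76 = 01110110 → 1-byte char #2 = 76.
Offset 2: leading byte 0xCA = 11001010 → 2-byte char #3 = CA 8B.
Offset 4: leading byte 0x25 = 00100101 → 1-byte char #4 = 25.
Leading byte 0x25 = 00100101 matches 0xxxxxxx → 1-byte sequence.
Byte 1: 0x25 = 00100101, payload 0100101 (7 bits).
Concatenate: 0100101 = 0x25 (7 bits → U+0025).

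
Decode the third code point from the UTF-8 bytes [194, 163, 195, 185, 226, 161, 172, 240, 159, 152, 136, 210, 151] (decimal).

U+286C

Offset 0: leading byte 0xC2 = 11000010 → 2-byte char #1 = C2 A3.
Offset 2: leading byte 0xC3 = 11000011 → 2-byte char #2 = C3 B9.
Offset 4: leading byte 0xE2 = 11100010 → 3-byte char #3 = E2 A1 AC.
Leading byte 0xE2 = 11100010 matches 1110xxxx → 3-byte sequence.
Byte 1: 0xE2 = 11100010, payload 0010 (4 bits).
Byte 2: 0xA1 = 10100001 (10xxxxxx ✓), payload 100001.
Byte 3: 0xAC = 10101100 (10xxxxxx ✓), payload 101100.
Concatenate: 0010100001101100 = 0x286C (16 bits → U+286C).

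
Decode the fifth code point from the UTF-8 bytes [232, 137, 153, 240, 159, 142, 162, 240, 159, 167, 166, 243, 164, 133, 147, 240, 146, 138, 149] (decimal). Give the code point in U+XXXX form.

Offset 0: leading byte 0xE8 = 11101000 → 3-byte char #1 = E8 89 99.
Offset 3: leading byte 0xF0 = 11110000 → 4-byte char #2 = F0 9F 8E A2.
Offset 7: leading byte 0xF0 = 11110000 → 4-byte char #3 = F0 9F A7 A6.
Offset 11: leading byte 0xF3 = 11110011 → 4-byte char #4 = F3 A4 85 93.
Offset 15: leading byte 0xF0 = 11110000 → 4-byte char #5 = F0 92 8A 95.
Leading byte 0xF0 = 11110000 matches 11110xxx → 4-byte sequence.
Byte 1: 0xF0 = 11110000, payload 000 (3 bits).
Byte 2: 0x92 = 10010010 (10xxxxxx ✓), payload 010010.
Byte 3: 0x8A = 10001010 (10xxxxxx ✓), payload 001010.
Byte 4: 0x95 = 10010101 (10xxxxxx ✓), payload 010101.
Concatenate: 000010010001010010101 = 0x12295 (21 bits → U+12295).

U+12295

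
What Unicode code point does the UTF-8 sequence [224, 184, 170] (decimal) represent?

U+0E2A

Leading byte 0xE0 = 11100000 matches 1110xxxx → 3-byte sequence.
Byte 1: 0xE0 = 11100000, payload 0000 (4 bits).
Byte 2: 0xB8 = 10111000 (10xxxxxx ✓), payload 111000.
Byte 3: 0xAA = 10101010 (10xxxxxx ✓), payload 101010.
Concatenate: 0000111000101010 = 0xE2A (16 bits → U+0E2A).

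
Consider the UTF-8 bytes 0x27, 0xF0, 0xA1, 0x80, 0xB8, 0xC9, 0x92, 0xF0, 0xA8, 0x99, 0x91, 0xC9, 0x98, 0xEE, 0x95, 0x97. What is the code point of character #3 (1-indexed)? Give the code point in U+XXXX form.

U+0252

Offset 0: leading byte 0x27 = 00100111 → 1-byte char #1 = 27.
Offset 1: leading byte 0xF0 = 11110000 → 4-byte char #2 = F0 A1 80 B8.
Offset 5: leading byte 0xC9 = 11001001 → 2-byte char #3 = C9 92.
Leading byte 0xC9 = 11001001 matches 110xxxxx → 2-byte sequence.
Byte 1: 0xC9 = 11001001, payload 01001 (5 bits).
Byte 2: 0x92 = 10010010 (10xxxxxx ✓), payload 010010.
Concatenate: 01001010010 = 0x252 (11 bits → U+0252).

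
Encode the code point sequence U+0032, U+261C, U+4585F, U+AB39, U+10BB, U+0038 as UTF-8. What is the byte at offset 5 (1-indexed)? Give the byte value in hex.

1-indexed offset 5 is 0-indexed offset 4.
U+0032 → 1-byte form 32 at offsets 0–0.
U+261C → 3-byte form E2 98 9C at offsets 1–3.
U+4585F → 4-byte form F1 85 A1 9F at offsets 4–7.
Offset 4 falls in char 3's range; it's byte 1 of F1 85 A1 9F = 0xF1.

0xF1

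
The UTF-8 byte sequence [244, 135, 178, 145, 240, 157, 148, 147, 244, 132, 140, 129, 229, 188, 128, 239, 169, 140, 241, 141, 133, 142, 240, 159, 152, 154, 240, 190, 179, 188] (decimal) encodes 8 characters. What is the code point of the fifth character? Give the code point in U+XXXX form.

Offset 0: leading byte 0xF4 = 11110100 → 4-byte char #1 = F4 87 B2 91.
Offset 4: leading byte 0xF0 = 11110000 → 4-byte char #2 = F0 9D 94 93.
Offset 8: leading byte 0xF4 = 11110100 → 4-byte char #3 = F4 84 8C 81.
Offset 12: leading byte 0xE5 = 11100101 → 3-byte char #4 = E5 BC 80.
Offset 15: leading byte 0xEF = 11101111 → 3-byte char #5 = EF A9 8C.
Leading byte 0xEF = 11101111 matches 1110xxxx → 3-byte sequence.
Byte 1: 0xEF = 11101111, payload 1111 (4 bits).
Byte 2: 0xA9 = 10101001 (10xxxxxx ✓), payload 101001.
Byte 3: 0x8C = 10001100 (10xxxxxx ✓), payload 001100.
Concatenate: 1111101001001100 = 0xFA4C (16 bits → U+FA4C).

U+FA4C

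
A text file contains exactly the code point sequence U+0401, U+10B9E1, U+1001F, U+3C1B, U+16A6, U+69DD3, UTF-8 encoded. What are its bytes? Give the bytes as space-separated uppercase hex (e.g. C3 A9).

U+0401: 2-byte form → D0 81.
U+10B9E1: 4-byte form → F4 8B A7 A1.
U+1001F: 4-byte form → F0 90 80 9F.
U+3C1B: 3-byte form → E3 B0 9B.
U+16A6: 3-byte form → E1 9A A6.
U+69DD3: 4-byte form → F1 A9 B7 93.
Concatenated (20 bytes): D0 81 F4 8B A7 A1 F0 90 80 9F E3 B0 9B E1 9A A6 F1 A9 B7 93.

D0 81 F4 8B A7 A1 F0 90 80 9F E3 B0 9B E1 9A A6 F1 A9 B7 93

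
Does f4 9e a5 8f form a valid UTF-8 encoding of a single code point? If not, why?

Leading byte 0xF4 = 11110100 → 4-byte form.
Payload = 0x11E94F, which exceeds U+10FFFF, the maximum Unicode code point. (Leading bytes F5–FF, or F4 followed by ≥ 0x90, are invalid.)

invalid (encodes a value above U+10FFFF)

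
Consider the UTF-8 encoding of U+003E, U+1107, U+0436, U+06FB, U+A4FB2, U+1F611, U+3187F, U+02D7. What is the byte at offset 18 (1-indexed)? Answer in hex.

1-indexed offset 18 is 0-indexed offset 17.
U+003E → 1-byte form 3E at offsets 0–0.
U+1107 → 3-byte form E1 84 87 at offsets 1–3.
U+0436 → 2-byte form D0 B6 at offsets 4–5.
U+06FB → 2-byte form DB BB at offsets 6–7.
U+A4FB2 → 4-byte form F2 A4 BE B2 at offsets 8–11.
U+1F611 → 4-byte form F0 9F 98 91 at offsets 12–15.
U+3187F → 4-byte form F0 B1 A1 BF at offsets 16–19.
Offset 17 falls in char 7's range; it's byte 2 of F0 B1 A1 BF = 0xB1.

0xB1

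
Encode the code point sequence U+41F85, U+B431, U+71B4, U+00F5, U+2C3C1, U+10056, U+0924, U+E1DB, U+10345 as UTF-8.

U+41F85: 4-byte form → F1 81 BE 85.
U+B431: 3-byte form → EB 90 B1.
U+71B4: 3-byte form → E7 86 B4.
U+00F5: 2-byte form → C3 B5.
U+2C3C1: 4-byte form → F0 AC 8F 81.
U+10056: 4-byte form → F0 90 81 96.
U+0924: 3-byte form → E0 A4 A4.
U+E1DB: 3-byte form → EE 87 9B.
U+10345: 4-byte form → F0 90 8D 85.
Concatenated (30 bytes): F1 81 BE 85 EB 90 B1 E7 86 B4 C3 B5 F0 AC 8F 81 F0 90 81 96 E0 A4 A4 EE 87 9B F0 90 8D 85.

F1 81 BE 85 EB 90 B1 E7 86 B4 C3 B5 F0 AC 8F 81 F0 90 81 96 E0 A4 A4 EE 87 9B F0 90 8D 85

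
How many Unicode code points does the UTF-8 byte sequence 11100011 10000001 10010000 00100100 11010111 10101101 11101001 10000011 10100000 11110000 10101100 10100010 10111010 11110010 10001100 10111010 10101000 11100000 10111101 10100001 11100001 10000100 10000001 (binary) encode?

8

Byte at offset 0: 0xE3 = 11100011 → 3-byte char (#1). Advance 3.
Byte at offset 3: 0x24 = 00100100 → 1-byte char (#2). Advance 1.
Byte at offset 4: 0xD7 = 11010111 → 2-byte char (#3). Advance 2.
Byte at offset 6: 0xE9 = 11101001 → 3-byte char (#4). Advance 3.
Byte at offset 9: 0xF0 = 11110000 → 4-byte char (#5). Advance 4.
Byte at offset 13: 0xF2 = 11110010 → 4-byte char (#6). Advance 4.
Byte at offset 17: 0xE0 = 11100000 → 3-byte char (#7). Advance 3.
Byte at offset 20: 0xE1 = 11100001 → 3-byte char (#8). Advance 3.
Reached end at offset 23 after 8 code points.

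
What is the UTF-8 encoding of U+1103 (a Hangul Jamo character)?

E1 84 83

U+1103 = 0x1103 = 4355 decimal. In range U+0800–U+FFFF → 3-byte form: 1110xxxx 10xxxxxx 10xxxxxx.
Binary (16 bits): 0001000100000011.
Split 4+6+6: 0001 | 000100 | 000011.
Byte 1: 11100001 = 0xE1.
Byte 2: 10000100 = 0x84.
Byte 3: 10000011 = 0x83.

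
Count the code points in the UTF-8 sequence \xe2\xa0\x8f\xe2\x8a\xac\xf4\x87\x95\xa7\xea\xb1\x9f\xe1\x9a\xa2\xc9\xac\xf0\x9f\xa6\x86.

7

Byte at offset 0: 0xE2 = 11100010 → 3-byte char (#1). Advance 3.
Byte at offset 3: 0xE2 = 11100010 → 3-byte char (#2). Advance 3.
Byte at offset 6: 0xF4 = 11110100 → 4-byte char (#3). Advance 4.
Byte at offset 10: 0xEA = 11101010 → 3-byte char (#4). Advance 3.
Byte at offset 13: 0xE1 = 11100001 → 3-byte char (#5). Advance 3.
Byte at offset 16: 0xC9 = 11001001 → 2-byte char (#6). Advance 2.
Byte at offset 18: 0xF0 = 11110000 → 4-byte char (#7). Advance 4.
Reached end at offset 22 after 7 code points.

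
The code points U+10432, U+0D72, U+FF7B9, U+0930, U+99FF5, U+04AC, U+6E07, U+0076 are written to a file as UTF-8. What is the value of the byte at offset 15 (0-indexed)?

U+10432 → 4-byte form F0 90 90 B2 at offsets 0–3.
U+0D72 → 3-byte form E0 B5 B2 at offsets 4–6.
U+FF7B9 → 4-byte form F3 BF 9E B9 at offsets 7–10.
U+0930 → 3-byte form E0 A4 B0 at offsets 11–13.
U+99FF5 → 4-byte form F2 99 BF B5 at offsets 14–17.
Offset 15 falls in char 5's range; it's byte 2 of F2 99 BF B5 = 0x99.

0x99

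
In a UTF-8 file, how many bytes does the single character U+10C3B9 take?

U+10C3B9 = 0x10C3B9. UTF-8 uses 1 byte below 0x80, 2 below 0x800, 3 below 0x10000, 4 up to 0x10FFFF. 0x10C3B9 is in U+10000–U+10FFFF → 4 bytes.

4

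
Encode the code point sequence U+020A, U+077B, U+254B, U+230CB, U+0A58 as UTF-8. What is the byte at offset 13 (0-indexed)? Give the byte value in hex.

U+020A → 2-byte form C8 8A at offsets 0–1.
U+077B → 2-byte form DD BB at offsets 2–3.
U+254B → 3-byte form E2 95 8B at offsets 4–6.
U+230CB → 4-byte form F0 A3 83 8B at offsets 7–10.
U+0A58 → 3-byte form E0 A9 98 at offsets 11–13.
Offset 13 falls in char 5's range; it's byte 3 of E0 A9 98 = 0x98.

0x98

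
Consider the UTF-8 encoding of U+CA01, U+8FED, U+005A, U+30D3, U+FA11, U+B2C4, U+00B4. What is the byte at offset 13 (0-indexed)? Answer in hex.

U+CA01 → 3-byte form EC A8 81 at offsets 0–2.
U+8FED → 3-byte form E8 BF AD at offsets 3–5.
U+005A → 1-byte form 5A at offsets 6–6.
U+30D3 → 3-byte form E3 83 93 at offsets 7–9.
U+FA11 → 3-byte form EF A8 91 at offsets 10–12.
U+B2C4 → 3-byte form EB 8B 84 at offsets 13–15.
Offset 13 falls in char 6's range; it's byte 1 of EB 8B 84 = 0xEB.

0xEB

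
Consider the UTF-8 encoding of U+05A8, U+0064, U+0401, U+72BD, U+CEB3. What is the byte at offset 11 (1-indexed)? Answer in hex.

0xB3

1-indexed offset 11 is 0-indexed offset 10.
U+05A8 → 2-byte form D6 A8 at offsets 0–1.
U+0064 → 1-byte form 64 at offsets 2–2.
U+0401 → 2-byte form D0 81 at offsets 3–4.
U+72BD → 3-byte form E7 8A BD at offsets 5–7.
U+CEB3 → 3-byte form EC BA B3 at offsets 8–10.
Offset 10 falls in char 5's range; it's byte 3 of EC BA B3 = 0xB3.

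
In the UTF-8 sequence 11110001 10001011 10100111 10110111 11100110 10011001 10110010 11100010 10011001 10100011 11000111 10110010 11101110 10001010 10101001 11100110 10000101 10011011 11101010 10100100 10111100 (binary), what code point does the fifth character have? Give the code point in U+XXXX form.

U+E2A9

Offset 0: leading byte 0xF1 = 11110001 → 4-byte char #1 = F1 8B A7 B7.
Offset 4: leading byte 0xE6 = 11100110 → 3-byte char #2 = E6 99 B2.
Offset 7: leading byte 0xE2 = 11100010 → 3-byte char #3 = E2 99 A3.
Offset 10: leading byte 0xC7 = 11000111 → 2-byte char #4 = C7 B2.
Offset 12: leading byte 0xEE = 11101110 → 3-byte char #5 = EE 8A A9.
Leading byte 0xEE = 11101110 matches 1110xxxx → 3-byte sequence.
Byte 1: 0xEE = 11101110, payload 1110 (4 bits).
Byte 2: 0x8A = 10001010 (10xxxxxx ✓), payload 001010.
Byte 3: 0xA9 = 10101001 (10xxxxxx ✓), payload 101001.
Concatenate: 1110001010101001 = 0xE2A9 (16 bits → U+E2A9).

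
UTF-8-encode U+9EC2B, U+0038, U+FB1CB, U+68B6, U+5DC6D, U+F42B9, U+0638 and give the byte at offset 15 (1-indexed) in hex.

0xB1

1-indexed offset 15 is 0-indexed offset 14.
U+9EC2B → 4-byte form F2 9E B0 AB at offsets 0–3.
U+0038 → 1-byte form 38 at offsets 4–4.
U+FB1CB → 4-byte form F3 BB 87 8B at offsets 5–8.
U+68B6 → 3-byte form E6 A2 B6 at offsets 9–11.
U+5DC6D → 4-byte form F1 9D B1 AD at offsets 12–15.
Offset 14 falls in char 5's range; it's byte 3 of F1 9D B1 AD = 0xB1.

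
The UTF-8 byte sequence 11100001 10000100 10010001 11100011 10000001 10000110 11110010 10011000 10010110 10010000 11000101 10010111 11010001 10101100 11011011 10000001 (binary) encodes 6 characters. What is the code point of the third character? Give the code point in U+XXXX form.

Offset 0: leading byte 0xE1 = 11100001 → 3-byte char #1 = E1 84 91.
Offset 3: leading byte 0xE3 = 11100011 → 3-byte char #2 = E3 81 86.
Offset 6: leading byte 0xF2 = 11110010 → 4-byte char #3 = F2 98 96 90.
Leading byte 0xF2 = 11110010 matches 11110xxx → 4-byte sequence.
Byte 1: 0xF2 = 11110010, payload 010 (3 bits).
Byte 2: 0x98 = 10011000 (10xxxxxx ✓), payload 011000.
Byte 3: 0x96 = 10010110 (10xxxxxx ✓), payload 010110.
Byte 4: 0x90 = 10010000 (10xxxxxx ✓), payload 010000.
Concatenate: 010011000010110010000 = 0x98590 (21 bits → U+98590).

U+98590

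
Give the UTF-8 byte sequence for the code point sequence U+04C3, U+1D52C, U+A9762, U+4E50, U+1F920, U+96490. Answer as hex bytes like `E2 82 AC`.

D3 83 F0 9D 94 AC F2 A9 9D A2 E4 B9 90 F0 9F A4 A0 F2 96 92 90

U+04C3: 2-byte form → D3 83.
U+1D52C: 4-byte form → F0 9D 94 AC.
U+A9762: 4-byte form → F2 A9 9D A2.
U+4E50: 3-byte form → E4 B9 90.
U+1F920: 4-byte form → F0 9F A4 A0.
U+96490: 4-byte form → F2 96 92 90.
Concatenated (21 bytes): D3 83 F0 9D 94 AC F2 A9 9D A2 E4 B9 90 F0 9F A4 A0 F2 96 92 90.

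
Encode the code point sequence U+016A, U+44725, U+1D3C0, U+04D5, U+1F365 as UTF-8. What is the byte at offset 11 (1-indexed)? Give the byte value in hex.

1-indexed offset 11 is 0-indexed offset 10.
U+016A → 2-byte form C5 AA at offsets 0–1.
U+44725 → 4-byte form F1 84 9C A5 at offsets 2–5.
U+1D3C0 → 4-byte form F0 9D 8F 80 at offsets 6–9.
U+04D5 → 2-byte form D3 95 at offsets 10–11.
Offset 10 falls in char 4's range; it's byte 1 of D3 95 = 0xD3.

0xD3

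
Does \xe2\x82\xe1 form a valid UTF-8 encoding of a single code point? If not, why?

Leading byte 0xE2 = 11100010 → 3-byte form.
Byte 3 is 0xE1 = 11100001, which is not 10xxxxxx — expected a continuation byte.

invalid (non-continuation byte where continuation expected)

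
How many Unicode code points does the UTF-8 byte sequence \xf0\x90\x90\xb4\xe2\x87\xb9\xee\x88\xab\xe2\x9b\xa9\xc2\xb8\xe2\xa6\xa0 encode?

6

Byte at offset 0: 0xF0 = 11110000 → 4-byte char (#1). Advance 4.
Byte at offset 4: 0xE2 = 11100010 → 3-byte char (#2). Advance 3.
Byte at offset 7: 0xEE = 11101110 → 3-byte char (#3). Advance 3.
Byte at offset 10: 0xE2 = 11100010 → 3-byte char (#4). Advance 3.
Byte at offset 13: 0xC2 = 11000010 → 2-byte char (#5). Advance 2.
Byte at offset 15: 0xE2 = 11100010 → 3-byte char (#6). Advance 3.
Reached end at offset 18 after 6 code points.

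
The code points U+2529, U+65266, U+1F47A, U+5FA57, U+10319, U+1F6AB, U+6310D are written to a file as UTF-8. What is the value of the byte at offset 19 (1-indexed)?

1-indexed offset 19 is 0-indexed offset 18.
U+2529 → 3-byte form E2 94 A9 at offsets 0–2.
U+65266 → 4-byte form F1 A5 89 A6 at offsets 3–6.
U+1F47A → 4-byte form F0 9F 91 BA at offsets 7–10.
U+5FA57 → 4-byte form F1 9F A9 97 at offsets 11–14.
U+10319 → 4-byte form F0 90 8C 99 at offsets 15–18.
Offset 18 falls in char 5's range; it's byte 4 of F0 90 8C 99 = 0x99.

0x99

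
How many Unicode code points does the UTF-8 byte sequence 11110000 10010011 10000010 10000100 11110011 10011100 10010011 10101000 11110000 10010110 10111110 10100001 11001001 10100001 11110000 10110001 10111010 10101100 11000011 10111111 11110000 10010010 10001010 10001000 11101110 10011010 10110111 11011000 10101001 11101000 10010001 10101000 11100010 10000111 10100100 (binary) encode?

11

Byte at offset 0: 0xF0 = 11110000 → 4-byte char (#1). Advance 4.
Byte at offset 4: 0xF3 = 11110011 → 4-byte char (#2). Advance 4.
Byte at offset 8: 0xF0 = 11110000 → 4-byte char (#3). Advance 4.
Byte at offset 12: 0xC9 = 11001001 → 2-byte char (#4). Advance 2.
Byte at offset 14: 0xF0 = 11110000 → 4-byte char (#5). Advance 4.
Byte at offset 18: 0xC3 = 11000011 → 2-byte char (#6). Advance 2.
Byte at offset 20: 0xF0 = 11110000 → 4-byte char (#7). Advance 4.
Byte at offset 24: 0xEE = 11101110 → 3-byte char (#8). Advance 3.
Byte at offset 27: 0xD8 = 11011000 → 2-byte char (#9). Advance 2.
Byte at offset 29: 0xE8 = 11101000 → 3-byte char (#10). Advance 3.
Byte at offset 32: 0xE2 = 11100010 → 3-byte char (#11). Advance 3.
Reached end at offset 35 after 11 code points.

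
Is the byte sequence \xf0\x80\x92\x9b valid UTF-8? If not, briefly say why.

Leading byte 0xF0 = 11110000 → 4-byte form.
Continuation bytes all match 10xxxxxx. Payload decodes to 0x49B.
But 0x49B < 0x10000, the minimum for a 4-byte sequence — this is an overlong encoding.

invalid (overlong encoding)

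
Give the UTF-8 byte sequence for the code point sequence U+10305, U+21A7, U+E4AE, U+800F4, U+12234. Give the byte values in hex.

F0 90 8C 85 E2 86 A7 EE 92 AE F2 80 83 B4 F0 92 88 B4

U+10305: 4-byte form → F0 90 8C 85.
U+21A7: 3-byte form → E2 86 A7.
U+E4AE: 3-byte form → EE 92 AE.
U+800F4: 4-byte form → F2 80 83 B4.
U+12234: 4-byte form → F0 92 88 B4.
Concatenated (18 bytes): F0 90 8C 85 E2 86 A7 EE 92 AE F2 80 83 B4 F0 92 88 B4.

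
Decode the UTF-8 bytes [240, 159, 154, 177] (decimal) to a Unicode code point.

Leading byte 0xF0 = 11110000 matches 11110xxx → 4-byte sequence.
Byte 1: 0xF0 = 11110000, payload 000 (3 bits).
Byte 2: 0x9F = 10011111 (10xxxxxx ✓), payload 011111.
Byte 3: 0x9A = 10011010 (10xxxxxx ✓), payload 011010.
Byte 4: 0xB1 = 10110001 (10xxxxxx ✓), payload 110001.
Concatenate: 000011111011010110001 = 0x1F6B1 (21 bits → U+1F6B1).

U+1F6B1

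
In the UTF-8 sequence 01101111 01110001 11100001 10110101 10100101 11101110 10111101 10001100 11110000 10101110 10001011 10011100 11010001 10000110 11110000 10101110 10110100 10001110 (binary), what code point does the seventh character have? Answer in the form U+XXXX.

Offset 0: leading byte 0x6F = 01101111 → 1-byte char #1 = 6F.
Offset 1: leading byte 0x71 = 01110001 → 1-byte char #2 = 71.
Offset 2: leading byte 0xE1 = 11100001 → 3-byte char #3 = E1 B5 A5.
Offset 5: leading byte 0xEE = 11101110 → 3-byte char #4 = EE BD 8C.
Offset 8: leading byte 0xF0 = 11110000 → 4-byte char #5 = F0 AE 8B 9C.
Offset 12: leading byte 0xD1 = 11010001 → 2-byte char #6 = D1 86.
Offset 14: leading byte 0xF0 = 11110000 → 4-byte char #7 = F0 AE B4 8E.
Leading byte 0xF0 = 11110000 matches 11110xxx → 4-byte sequence.
Byte 1: 0xF0 = 11110000, payload 000 (3 bits).
Byte 2: 0xAE = 10101110 (10xxxxxx ✓), payload 101110.
Byte 3: 0xB4 = 10110100 (10xxxxxx ✓), payload 110100.
Byte 4: 0x8E = 10001110 (10xxxxxx ✓), payload 001110.
Concatenate: 000101110110100001110 = 0x2ED0E (21 bits → U+2ED0E).

U+2ED0E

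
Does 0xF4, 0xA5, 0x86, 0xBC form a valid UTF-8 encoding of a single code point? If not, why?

Leading byte 0xF4 = 11110100 → 4-byte form.
Payload = 0x1251BC, which exceeds U+10FFFF, the maximum Unicode code point. (Leading bytes F5–FF, or F4 followed by ≥ 0x90, are invalid.)

invalid (encodes a value above U+10FFFF)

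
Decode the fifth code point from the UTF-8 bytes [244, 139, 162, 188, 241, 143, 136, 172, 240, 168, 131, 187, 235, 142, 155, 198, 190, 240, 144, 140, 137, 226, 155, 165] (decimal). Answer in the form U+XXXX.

U+01BE

Offset 0: leading byte 0xF4 = 11110100 → 4-byte char #1 = F4 8B A2 BC.
Offset 4: leading byte 0xF1 = 11110001 → 4-byte char #2 = F1 8F 88 AC.
Offset 8: leading byte 0xF0 = 11110000 → 4-byte char #3 = F0 A8 83 BB.
Offset 12: leading byte 0xEB = 11101011 → 3-byte char #4 = EB 8E 9B.
Offset 15: leading byte 0xC6 = 11000110 → 2-byte char #5 = C6 BE.
Leading byte 0xC6 = 11000110 matches 110xxxxx → 2-byte sequence.
Byte 1: 0xC6 = 11000110, payload 00110 (5 bits).
Byte 2: 0xBE = 10111110 (10xxxxxx ✓), payload 111110.
Concatenate: 00110111110 = 0x1BE (11 bits → U+01BE).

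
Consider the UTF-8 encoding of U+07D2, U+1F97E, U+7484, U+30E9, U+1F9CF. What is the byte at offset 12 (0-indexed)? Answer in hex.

0xF0

U+07D2 → 2-byte form DF 92 at offsets 0–1.
U+1F97E → 4-byte form F0 9F A5 BE at offsets 2–5.
U+7484 → 3-byte form E7 92 84 at offsets 6–8.
U+30E9 → 3-byte form E3 83 A9 at offsets 9–11.
U+1F9CF → 4-byte form F0 9F A7 8F at offsets 12–15.
Offset 12 falls in char 5's range; it's byte 1 of F0 9F A7 8F = 0xF0.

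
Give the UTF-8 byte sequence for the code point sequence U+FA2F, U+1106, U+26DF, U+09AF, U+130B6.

U+FA2F: 3-byte form → EF A8 AF.
U+1106: 3-byte form → E1 84 86.
U+26DF: 3-byte form → E2 9B 9F.
U+09AF: 3-byte form → E0 A6 AF.
U+130B6: 4-byte form → F0 93 82 B6.
Concatenated (16 bytes): EF A8 AF E1 84 86 E2 9B 9F E0 A6 AF F0 93 82 B6.

EF A8 AF E1 84 86 E2 9B 9F E0 A6 AF F0 93 82 B6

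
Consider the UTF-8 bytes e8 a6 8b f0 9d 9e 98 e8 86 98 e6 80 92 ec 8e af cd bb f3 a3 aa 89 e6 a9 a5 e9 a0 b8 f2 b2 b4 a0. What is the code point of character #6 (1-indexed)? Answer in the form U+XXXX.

Offset 0: leading byte 0xE8 = 11101000 → 3-byte char #1 = E8 A6 8B.
Offset 3: leading byte 0xF0 = 11110000 → 4-byte char #2 = F0 9D 9E 98.
Offset 7: leading byte 0xE8 = 11101000 → 3-byte char #3 = E8 86 98.
Offset 10: leading byte 0xE6 = 11100110 → 3-byte char #4 = E6 80 92.
Offset 13: leading byte 0xEC = 11101100 → 3-byte char #5 = EC 8E AF.
Offset 16: leading byte 0xCD = 11001101 → 2-byte char #6 = CD BB.
Leading byte 0xCD = 11001101 matches 110xxxxx → 2-byte sequence.
Byte 1: 0xCD = 11001101, payload 01101 (5 bits).
Byte 2: 0xBB = 10111011 (10xxxxxx ✓), payload 111011.
Concatenate: 01101111011 = 0x37B (11 bits → U+037B).

U+037B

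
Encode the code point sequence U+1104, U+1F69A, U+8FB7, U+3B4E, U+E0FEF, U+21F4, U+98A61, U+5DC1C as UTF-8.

E1 84 84 F0 9F 9A 9A E8 BE B7 E3 AD 8E F3 A0 BF AF E2 87 B4 F2 98 A9 A1 F1 9D B0 9C

U+1104: 3-byte form → E1 84 84.
U+1F69A: 4-byte form → F0 9F 9A 9A.
U+8FB7: 3-byte form → E8 BE B7.
U+3B4E: 3-byte form → E3 AD 8E.
U+E0FEF: 4-byte form → F3 A0 BF AF.
U+21F4: 3-byte form → E2 87 B4.
U+98A61: 4-byte form → F2 98 A9 A1.
U+5DC1C: 4-byte form → F1 9D B0 9C.
Concatenated (28 bytes): E1 84 84 F0 9F 9A 9A E8 BE B7 E3 AD 8E F3 A0 BF AF E2 87 B4 F2 98 A9 A1 F1 9D B0 9C.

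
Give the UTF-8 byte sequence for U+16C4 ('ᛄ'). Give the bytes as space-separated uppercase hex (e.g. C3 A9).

E1 9B 84

U+16C4 = 0x16C4 = 5828 decimal. In range U+0800–U+FFFF → 3-byte form: 1110xxxx 10xxxxxx 10xxxxxx.
Binary (16 bits): 0001011011000100.
Split 4+6+6: 0001 | 011011 | 000100.
Byte 1: 11100001 = 0xE1.
Byte 2: 10011011 = 0x9B.
Byte 3: 10000100 = 0x84.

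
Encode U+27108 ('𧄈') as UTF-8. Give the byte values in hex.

U+27108 = 0x27108 = 160008 decimal. In range U+10000–U+10FFFF → 4-byte form: 11110xxx 10xxxxxx 10xxxxxx 10xxxxxx.
Binary (21 bits): 000100111000100001000.
Split 3+6+6+6: 000 | 100111 | 000100 | 001000.
Byte 1: 11110000 = 0xF0.
Byte 2: 10100111 = 0xA7.
Byte 3: 10000100 = 0x84.
Byte 4: 10001000 = 0x88.

F0 A7 84 88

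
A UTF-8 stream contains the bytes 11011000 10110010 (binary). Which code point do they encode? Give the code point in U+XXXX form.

Leading byte 0xD8 = 11011000 matches 110xxxxx → 2-byte sequence.
Byte 1: 0xD8 = 11011000, payload 11000 (5 bits).
Byte 2: 0xB2 = 10110010 (10xxxxxx ✓), payload 110010.
Concatenate: 11000110010 = 0x632 (11 bits → U+0632).

U+0632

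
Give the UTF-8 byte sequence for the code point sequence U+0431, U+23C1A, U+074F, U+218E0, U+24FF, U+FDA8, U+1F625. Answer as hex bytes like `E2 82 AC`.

D0 B1 F0 A3 B0 9A DD 8F F0 A1 A3 A0 E2 93 BF EF B6 A8 F0 9F 98 A5

U+0431: 2-byte form → D0 B1.
U+23C1A: 4-byte form → F0 A3 B0 9A.
U+074F: 2-byte form → DD 8F.
U+218E0: 4-byte form → F0 A1 A3 A0.
U+24FF: 3-byte form → E2 93 BF.
U+FDA8: 3-byte form → EF B6 A8.
U+1F625: 4-byte form → F0 9F 98 A5.
Concatenated (22 bytes): D0 B1 F0 A3 B0 9A DD 8F F0 A1 A3 A0 E2 93 BF EF B6 A8 F0 9F 98 A5.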